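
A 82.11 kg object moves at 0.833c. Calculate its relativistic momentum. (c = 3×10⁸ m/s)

γ = 1/√(1 - 0.833²) = 1.8074
v = 0.833 × 3×10⁸ = 2.499×10⁸ m/s
p = γmv = 1.8074 × 82.11 × 2.499×10⁸ = 3.709×10¹⁰ kg·m/s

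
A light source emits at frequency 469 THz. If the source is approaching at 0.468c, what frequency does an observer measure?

β = v/c = 0.468
(1+β)/(1-β) = 1.468/0.532 = 2.7594
Doppler factor = √(2.7594) = 1.6611
f_obs = 469 × 1.6611 = 779.1 THz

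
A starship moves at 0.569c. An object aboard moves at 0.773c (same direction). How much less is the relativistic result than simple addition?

Classical: u' + v = 0.773 + 0.569 = 1.342c
Relativistic: u = (0.773 + 0.569)/(1 + 0.439837) = 1.342/1.439837 = 0.9320c
Difference: 1.342 - 0.9320 = 0.4100c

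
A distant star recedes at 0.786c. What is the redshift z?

β = 0.786
(1+β)/(1-β) = 1.786/0.214 = 8.346
√(8.346) = 2.889
z = 2.889 - 1 = 1.889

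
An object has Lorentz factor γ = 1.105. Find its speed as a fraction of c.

From γ = 1/√(1 - v²/c²):
1/γ² = 1/1.105² = 0.81898
v²/c² = 1 - 0.81898 = 0.18102
v/c = √(0.18102) = 0.4255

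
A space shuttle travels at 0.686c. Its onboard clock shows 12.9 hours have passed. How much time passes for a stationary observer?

Proper time Δt₀ = 12.9 hours
γ = 1/√(1 - 0.686²) = 1.3744
Δt = γΔt₀ = 1.3744 × 12.9 = 17.73 hours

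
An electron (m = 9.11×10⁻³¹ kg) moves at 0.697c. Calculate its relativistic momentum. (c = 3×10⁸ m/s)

γ = 1/√(1 - 0.697²) = 1.395
v = 0.697 × 3×10⁸ = 2.091×10⁸ m/s
p = γmv = 1.395 × 9.11×10⁻³¹ × 2.091×10⁸ = 2.657×10⁻²² kg·m/s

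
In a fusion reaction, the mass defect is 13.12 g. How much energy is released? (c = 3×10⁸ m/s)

Convert mass defect: Δm = 13.12 g = 0.01312 kg
E = Δm·c² = 0.01312 × (3×10⁸)²
= 0.01312 × 9×10¹⁶ = 1.181×10¹⁵ J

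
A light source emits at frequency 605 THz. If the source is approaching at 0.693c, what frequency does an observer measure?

β = v/c = 0.693
(1+β)/(1-β) = 1.693/0.307 = 5.515
Doppler factor = √(5.515) = 2.348
f_obs = 605 × 2.348 = 1421 THz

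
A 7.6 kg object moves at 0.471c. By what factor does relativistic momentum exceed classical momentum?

p_rel = γmv, p_class = mv
Ratio = γ = 1/√(1 - 0.471²) = 1.134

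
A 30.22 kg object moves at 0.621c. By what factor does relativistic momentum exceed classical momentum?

p_rel = γmv, p_class = mv
Ratio = γ = 1/√(1 - 0.621²) = 1.276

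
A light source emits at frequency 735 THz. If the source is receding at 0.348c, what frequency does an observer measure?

β = v/c = 0.348
(1-β)/(1+β) = 0.652/1.348 = 0.4837
Doppler factor = √(0.4837) = 0.6955
f_obs = 735 × 0.6955 = 511.2 THz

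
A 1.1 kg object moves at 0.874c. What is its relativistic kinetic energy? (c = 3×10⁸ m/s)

γ = 1/√(1 - 0.874²) = 2.058
γ - 1 = 1.058
KE = (γ-1)mc² = 1.058 × 1.1 × (3×10⁸)² = 1.047×10¹⁷ J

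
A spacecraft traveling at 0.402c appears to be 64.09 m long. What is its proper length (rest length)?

Contracted length L = 64.09 m
γ = 1/√(1 - 0.402²) = 1.092
L₀ = γL = 1.092 × 64.09 = 69.99 m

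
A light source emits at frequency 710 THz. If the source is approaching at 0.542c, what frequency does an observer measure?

β = v/c = 0.542
(1+β)/(1-β) = 1.542/0.458 = 3.367
Doppler factor = √(3.367) = 1.835
f_obs = 710 × 1.835 = 1303 THz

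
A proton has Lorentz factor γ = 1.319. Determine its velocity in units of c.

From γ = 1/√(1 - v²/c²):
1/γ² = 1/1.319² = 0.5748
v²/c² = 1 - 0.5748 = 0.4252
v/c = √(0.4252) = 0.6521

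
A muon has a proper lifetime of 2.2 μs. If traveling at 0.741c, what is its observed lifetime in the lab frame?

Proper lifetime τ₀ = 2.2 μs
γ = 1/√(1 - 0.741²) = 1.489
τ = γτ₀ = 1.489 × 2.2 μs = 3.276 μs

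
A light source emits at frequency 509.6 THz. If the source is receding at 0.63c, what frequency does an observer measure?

β = v/c = 0.63
(1-β)/(1+β) = 0.37/1.63 = 0.2270
Doppler factor = √(0.2270) = 0.4764
f_obs = 509.6 × 0.4764 = 242.8 THz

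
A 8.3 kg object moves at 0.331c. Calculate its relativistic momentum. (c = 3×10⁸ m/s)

γ = 1/√(1 - 0.331²) = 1.0597
v = 0.331 × 3×10⁸ = 9.930×10⁷ m/s
p = γmv = 1.0597 × 8.3 × 9.930×10⁷ = 8.734×10⁸ kg·m/s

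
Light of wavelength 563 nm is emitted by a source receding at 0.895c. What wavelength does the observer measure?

β = 0.895
Wavelength Doppler factor = √(1.895/0.105) = √(18.048) = 4.248
λ_obs = 563 × 4.248 = 2392 nm (redshift)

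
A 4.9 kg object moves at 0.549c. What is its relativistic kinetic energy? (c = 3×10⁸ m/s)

γ = 1/√(1 - 0.549²) = 1.196426
γ - 1 = 0.196426
KE = (γ-1)mc² = 0.196426 × 4.9 × (3×10⁸)² = 8.662×10¹⁶ J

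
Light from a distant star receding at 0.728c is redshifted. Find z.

β = 0.728
(1+β)/(1-β) = 1.728/0.272 = 6.353
√(6.353) = 2.521
z = 2.521 - 1 = 1.521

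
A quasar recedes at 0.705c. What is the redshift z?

β = 0.705
(1+β)/(1-β) = 1.705/0.295 = 5.780
√(5.780) = 2.404
z = 2.404 - 1 = 1.404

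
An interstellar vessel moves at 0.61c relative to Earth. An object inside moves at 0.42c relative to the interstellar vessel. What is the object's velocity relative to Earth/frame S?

u = (u' + v)/(1 + u'v/c²)
Numerator: 0.42 + 0.61 = 1.03
Denominator: 1 + 0.2562 = 1.2562
u = 1.03/1.2562 = 0.8199c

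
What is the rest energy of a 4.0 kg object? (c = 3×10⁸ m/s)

c² = (3×10⁸)² = 9.000×10¹⁶ m²/s²
E₀ = mc² = 4.0 × 9.000×10¹⁶ = 3.600×10¹⁷ J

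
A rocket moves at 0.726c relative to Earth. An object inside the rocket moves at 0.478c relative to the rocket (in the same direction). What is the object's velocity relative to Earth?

u = (u' + v)/(1 + u'v/c²)
Numerator: 0.478 + 0.726 = 1.204
Denominator: 1 + 0.347028 = 1.347028
u = 1.204/1.347028 = 0.8938c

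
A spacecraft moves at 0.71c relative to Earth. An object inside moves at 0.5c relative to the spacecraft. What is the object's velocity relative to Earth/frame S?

u = (u' + v)/(1 + u'v/c²)
Numerator: 0.5 + 0.71 = 1.21
Denominator: 1 + 0.355 = 1.355
u = 1.21/1.355 = 0.8930c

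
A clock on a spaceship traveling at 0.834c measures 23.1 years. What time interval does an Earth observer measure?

Proper time Δt₀ = 23.1 years
γ = 1/√(1 - 0.834²) = 1.8124
Δt = γΔt₀ = 1.8124 × 23.1 = 41.87 years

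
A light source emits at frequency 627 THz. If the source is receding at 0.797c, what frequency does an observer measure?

β = v/c = 0.797
(1-β)/(1+β) = 0.203/1.797 = 0.11297
Doppler factor = √(0.11297) = 0.3361
f_obs = 627 × 0.3361 = 210.7 THz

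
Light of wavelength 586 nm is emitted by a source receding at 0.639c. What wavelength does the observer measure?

β = 0.639
Wavelength Doppler factor = √(1.639/0.361) = √(4.540) = 2.131
λ_obs = 586 × 2.131 = 1249 nm (redshift)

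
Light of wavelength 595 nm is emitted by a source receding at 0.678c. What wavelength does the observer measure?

β = 0.678
Wavelength Doppler factor = √(1.678/0.322) = √(5.211) = 2.283
λ_obs = 595 × 2.283 = 1358 nm (redshift)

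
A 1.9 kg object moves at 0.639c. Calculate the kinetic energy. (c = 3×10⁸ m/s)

γ = 1/√(1 - 0.639²) = 1.30004
γ - 1 = 0.30004
KE = (γ-1)mc² = 0.30004 × 1.9 × (3×10⁸)² = 5.131×10¹⁶ J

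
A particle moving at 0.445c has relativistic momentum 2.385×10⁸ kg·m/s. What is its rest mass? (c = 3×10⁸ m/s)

γ = 1/√(1 - 0.445²) = 1.1167
v = 0.445 × 3×10⁸ = 1.335×10⁸ m/s
m = p/(γv) = 2.385×10⁸/(1.1167 × 1.335×10⁸) = 1.600 kg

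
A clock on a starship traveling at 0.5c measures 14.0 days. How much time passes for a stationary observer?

Proper time Δt₀ = 14.0 days
γ = 1/√(1 - 0.5²) = 1.155
Δt = γΔt₀ = 1.155 × 14.0 = 16.17 days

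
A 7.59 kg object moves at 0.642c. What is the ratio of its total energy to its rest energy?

E = γmc², E₀ = mc²
E/E₀ = γ = 1/√(1 - 0.642²) = 1.304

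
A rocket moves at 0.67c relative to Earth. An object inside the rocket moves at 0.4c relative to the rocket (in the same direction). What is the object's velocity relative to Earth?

u = (u' + v)/(1 + u'v/c²)
Numerator: 0.4 + 0.67 = 1.07
Denominator: 1 + 0.268 = 1.268
u = 1.07/1.268 = 0.8438c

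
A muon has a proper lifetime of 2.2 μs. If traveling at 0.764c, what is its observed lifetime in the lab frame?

Proper lifetime τ₀ = 2.2 μs
γ = 1/√(1 - 0.764²) = 1.550
τ = γτ₀ = 1.550 × 2.2 μs = 3.410 μs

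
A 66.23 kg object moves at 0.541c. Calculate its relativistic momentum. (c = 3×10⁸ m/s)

γ = 1/√(1 - 0.541²) = 1.189
v = 0.541 × 3×10⁸ = 1.623×10⁸ m/s
p = γmv = 1.189 × 66.23 × 1.623×10⁸ = 1.278×10¹⁰ kg·m/s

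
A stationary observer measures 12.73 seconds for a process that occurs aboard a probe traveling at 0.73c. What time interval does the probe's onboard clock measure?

Dilated time Δt = 12.73 seconds
γ = 1/√(1 - 0.73²) = 1.4632
Δt₀ = Δt/γ = 12.73/1.4632 = 8.700 seconds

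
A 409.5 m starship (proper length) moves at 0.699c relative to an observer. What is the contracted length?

Proper length L₀ = 409.5 m
γ = 1/√(1 - 0.699²) = 1.3984
L = L₀/γ = 409.5/1.3984 = 292.8 m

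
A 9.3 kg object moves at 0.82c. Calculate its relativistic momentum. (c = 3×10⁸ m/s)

γ = 1/√(1 - 0.82²) = 1.747
v = 0.82 × 3×10⁸ = 2.460×10⁸ m/s
p = γmv = 1.747 × 9.3 × 2.460×10⁸ = 3.997×10⁹ kg·m/s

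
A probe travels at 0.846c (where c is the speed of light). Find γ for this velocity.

v/c = 0.846, so (v/c)² = 0.715716
1 - (v/c)² = 0.284284
γ = 1/√(0.284284) = 1.876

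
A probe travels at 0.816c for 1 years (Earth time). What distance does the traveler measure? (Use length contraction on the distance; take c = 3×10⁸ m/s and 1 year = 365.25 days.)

Earth distance: d = v × t = 0.816c × 1 yr = 7.7253×10¹⁵ m
γ = 1.7299
d' = d/γ = 7.7253×10¹⁵/1.7299 = 4.466×10¹⁵ m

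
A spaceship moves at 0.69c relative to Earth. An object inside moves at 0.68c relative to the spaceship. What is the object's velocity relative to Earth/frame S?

u = (u' + v)/(1 + u'v/c²)
Numerator: 0.68 + 0.69 = 1.37
Denominator: 1 + 0.4692 = 1.4692
u = 1.37/1.4692 = 0.9325c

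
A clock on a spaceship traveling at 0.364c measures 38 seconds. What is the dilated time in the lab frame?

Proper time Δt₀ = 38 seconds
γ = 1/√(1 - 0.364²) = 1.0737
Δt = γΔt₀ = 1.0737 × 38 = 40.80 seconds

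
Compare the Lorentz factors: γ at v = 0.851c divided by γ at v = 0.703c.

γ₁ = 1/√(1 - 0.851²) = 1.904
γ₂ = 1/√(1 - 0.703²) = 1.406
γ₁/γ₂ = 1.904/1.406 = 1.354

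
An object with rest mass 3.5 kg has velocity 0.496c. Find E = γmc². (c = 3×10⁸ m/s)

γ = 1/√(1 - 0.496²) = 1.1516
mc² = 3.5 × (3×10⁸)² = 3.150×10¹⁷ J
E = γmc² = 1.1516 × 3.150×10¹⁷ = 3.628×10¹⁷ J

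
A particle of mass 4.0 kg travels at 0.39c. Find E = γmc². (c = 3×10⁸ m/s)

γ = 1/√(1 - 0.39²) = 1.086
mc² = 4.0 × (3×10⁸)² = 3.600×10¹⁷ J
E = γmc² = 1.086 × 3.600×10¹⁷ = 3.910×10¹⁷ J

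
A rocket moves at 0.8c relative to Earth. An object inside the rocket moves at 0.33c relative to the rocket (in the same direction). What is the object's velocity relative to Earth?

u = (u' + v)/(1 + u'v/c²)
Numerator: 0.33 + 0.8 = 1.13
Denominator: 1 + 0.264 = 1.264
u = 1.13/1.264 = 0.8940c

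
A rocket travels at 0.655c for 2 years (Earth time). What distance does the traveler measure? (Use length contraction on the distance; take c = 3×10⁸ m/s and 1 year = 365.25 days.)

Earth distance: d = v × t = 0.655c × 2 yr = 1.2402×10¹⁶ m
γ = 1.3234
d' = d/γ = 1.2402×10¹⁶/1.3234 = 9.371×10¹⁵ m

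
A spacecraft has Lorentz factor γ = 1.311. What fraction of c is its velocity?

From γ = 1/√(1 - v²/c²):
1/γ² = 1/1.311² = 0.5818
v²/c² = 1 - 0.5818 = 0.4182
v/c = √(0.4182) = 0.6467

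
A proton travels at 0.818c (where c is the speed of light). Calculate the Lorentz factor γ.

v/c = 0.818, so (v/c)² = 0.669124
1 - (v/c)² = 0.330876
γ = 1/√(0.330876) = 1.738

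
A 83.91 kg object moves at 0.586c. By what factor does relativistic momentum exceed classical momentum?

p_rel = γmv, p_class = mv
Ratio = γ = 1/√(1 - 0.586²) = 1.234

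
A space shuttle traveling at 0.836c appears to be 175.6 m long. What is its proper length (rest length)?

Contracted length L = 175.6 m
γ = 1/√(1 - 0.836²) = 1.8224
L₀ = γL = 1.8224 × 175.6 = 320.0 m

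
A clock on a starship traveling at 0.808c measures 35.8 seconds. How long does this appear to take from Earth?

Proper time Δt₀ = 35.8 seconds
γ = 1/√(1 - 0.808²) = 1.6973
Δt = γΔt₀ = 1.6973 × 35.8 = 60.76 seconds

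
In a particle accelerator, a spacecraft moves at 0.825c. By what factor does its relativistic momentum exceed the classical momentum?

p_rel = γmv, p_class = mv
Ratio = γ = 1/√(1 - 0.825²)
= 1/√(0.319375) = 1.769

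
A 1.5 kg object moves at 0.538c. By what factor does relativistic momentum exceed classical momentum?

p_rel = γmv, p_class = mv
Ratio = γ = 1/√(1 - 0.538²) = 1.186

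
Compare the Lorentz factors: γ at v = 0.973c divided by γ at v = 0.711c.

γ₁ = 1/√(1 - 0.973²) = 4.333
γ₂ = 1/√(1 - 0.711²) = 1.422
γ₁/γ₂ = 4.333/1.422 = 3.047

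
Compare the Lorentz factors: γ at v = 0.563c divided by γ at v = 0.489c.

γ₁ = 1/√(1 - 0.563²) = 1.2100
γ₂ = 1/√(1 - 0.489²) = 1.1464
γ₁/γ₂ = 1.2100/1.1464 = 1.055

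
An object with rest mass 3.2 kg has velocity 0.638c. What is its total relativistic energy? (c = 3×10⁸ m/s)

γ = 1/√(1 - 0.638²) = 1.2986
mc² = 3.2 × (3×10⁸)² = 2.880×10¹⁷ J
E = γmc² = 1.2986 × 2.880×10¹⁷ = 3.740×10¹⁷ J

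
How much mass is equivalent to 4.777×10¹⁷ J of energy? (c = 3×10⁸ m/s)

From E = mc², we get m = E/c²
c² = (3×10⁸)² = 9×10¹⁶ m²/s²
m = 4.777×10¹⁷ / 9×10¹⁶ = 5.308 kg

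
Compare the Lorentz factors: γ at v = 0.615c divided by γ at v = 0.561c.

γ₁ = 1/√(1 - 0.615²) = 1.268
γ₂ = 1/√(1 - 0.561²) = 1.208
γ₁/γ₂ = 1.268/1.208 = 1.050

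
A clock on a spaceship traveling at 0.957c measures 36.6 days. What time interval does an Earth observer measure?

Proper time Δt₀ = 36.6 days
γ = 1/√(1 - 0.957²) = 3.447
Δt = γΔt₀ = 3.447 × 36.6 = 126.2 days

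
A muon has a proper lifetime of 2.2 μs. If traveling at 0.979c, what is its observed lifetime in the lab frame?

Proper lifetime τ₀ = 2.2 μs
γ = 1/√(1 - 0.979²) = 4.905
τ = γτ₀ = 4.905 × 2.2 μs = 10.79 μs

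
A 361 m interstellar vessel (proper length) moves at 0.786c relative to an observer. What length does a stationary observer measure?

Proper length L₀ = 361 m
γ = 1/√(1 - 0.786²) = 1.6175
L = L₀/γ = 361/1.6175 = 223.2 m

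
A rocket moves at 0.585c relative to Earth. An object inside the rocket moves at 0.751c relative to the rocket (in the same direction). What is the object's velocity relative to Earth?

u = (u' + v)/(1 + u'v/c²)
Numerator: 0.751 + 0.585 = 1.336
Denominator: 1 + 0.439335 = 1.439335
u = 1.336/1.439335 = 0.9282c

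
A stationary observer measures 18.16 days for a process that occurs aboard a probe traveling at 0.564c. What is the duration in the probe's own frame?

Dilated time Δt = 18.16 days
γ = 1/√(1 - 0.564²) = 1.211
Δt₀ = Δt/γ = 18.16/1.211 = 15.00 days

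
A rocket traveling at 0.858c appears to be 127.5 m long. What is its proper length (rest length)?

Contracted length L = 127.5 m
γ = 1/√(1 - 0.858²) = 1.947
L₀ = γL = 1.947 × 127.5 = 248.2 m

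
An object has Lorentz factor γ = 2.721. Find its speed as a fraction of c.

From γ = 1/√(1 - v²/c²):
1/γ² = 1/2.721² = 0.1351
v²/c² = 1 - 0.1351 = 0.8649
v/c = √(0.8649) = 0.9300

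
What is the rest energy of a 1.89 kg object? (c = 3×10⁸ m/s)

c² = (3×10⁸)² = 9.000×10¹⁶ m²/s²
E₀ = mc² = 1.89 × 9.000×10¹⁶ = 1.701×10¹⁷ J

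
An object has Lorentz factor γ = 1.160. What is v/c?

From γ = 1/√(1 - v²/c²):
1/γ² = 1/1.160² = 0.7432
v²/c² = 1 - 0.7432 = 0.2568
v/c = √(0.2568) = 0.5068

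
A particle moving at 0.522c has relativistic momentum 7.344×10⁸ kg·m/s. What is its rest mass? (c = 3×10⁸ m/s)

γ = 1/√(1 - 0.522²) = 1.1724
v = 0.522 × 3×10⁸ = 1.566×10⁸ m/s
m = p/(γv) = 7.344×10⁸/(1.1724 × 1.566×10⁸) = 4.000 kg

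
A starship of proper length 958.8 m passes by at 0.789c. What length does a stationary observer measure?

Proper length L₀ = 958.8 m
γ = 1/√(1 - 0.789²) = 1.6276
L = L₀/γ = 958.8/1.6276 = 589.1 m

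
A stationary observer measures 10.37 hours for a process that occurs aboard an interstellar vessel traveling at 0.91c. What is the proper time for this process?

Dilated time Δt = 10.37 hours
γ = 1/√(1 - 0.91²) = 2.412
Δt₀ = Δt/γ = 10.37/2.412 = 4.299 hours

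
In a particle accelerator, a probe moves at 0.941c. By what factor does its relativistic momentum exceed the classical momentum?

p_rel = γmv, p_class = mv
Ratio = γ = 1/√(1 - 0.941²)
= 1/√(0.114519) = 2.955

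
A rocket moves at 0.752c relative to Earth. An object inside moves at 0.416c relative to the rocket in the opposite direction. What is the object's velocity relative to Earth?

Object's velocity in rocket frame is u' = -0.416c
u = (u' + v)/(1 + u'v/c²) = (v - 0.416)/(1 - 0.416·v/c²)
Numerator: 0.752 - 0.416 = 0.336
Denominator: 1 - 0.312832 = 0.687168
u = 0.336/0.687168 = 0.4890c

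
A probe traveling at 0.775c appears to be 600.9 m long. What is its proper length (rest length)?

Contracted length L = 600.9 m
γ = 1/√(1 - 0.775²) = 1.582376
L₀ = γL = 1.582376 × 600.9 = 950.8 m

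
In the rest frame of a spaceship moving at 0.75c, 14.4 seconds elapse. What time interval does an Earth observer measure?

Proper time Δt₀ = 14.4 seconds
γ = 1/√(1 - 0.75²) = 1.512
Δt = γΔt₀ = 1.512 × 14.4 = 21.77 seconds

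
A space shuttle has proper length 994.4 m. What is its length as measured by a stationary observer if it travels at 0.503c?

Proper length L₀ = 994.4 m
γ = 1/√(1 - 0.503²) = 1.15702
L = L₀/γ = 994.4/1.15702 = 859.4 m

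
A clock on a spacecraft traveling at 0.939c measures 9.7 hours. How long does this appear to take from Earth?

Proper time Δt₀ = 9.7 hours
γ = 1/√(1 - 0.939²) = 2.9077
Δt = γΔt₀ = 2.9077 × 9.7 = 28.20 hours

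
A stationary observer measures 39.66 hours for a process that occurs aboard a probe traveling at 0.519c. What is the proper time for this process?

Dilated time Δt = 39.66 hours
γ = 1/√(1 - 0.519²) = 1.170
Δt₀ = Δt/γ = 39.66/1.170 = 33.90 hours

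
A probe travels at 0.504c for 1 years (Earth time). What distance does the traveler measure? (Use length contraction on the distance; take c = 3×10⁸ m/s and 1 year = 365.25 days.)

Earth distance: d = v × t = 0.504c × 1 yr = 4.772×10¹⁵ m
γ = 1.158
d' = d/γ = 4.772×10¹⁵/1.158 = 4.121×10¹⁵ m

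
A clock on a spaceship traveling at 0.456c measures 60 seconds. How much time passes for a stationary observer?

Proper time Δt₀ = 60 seconds
γ = 1/√(1 - 0.456²) = 1.1236
Δt = γΔt₀ = 1.1236 × 60 = 67.42 seconds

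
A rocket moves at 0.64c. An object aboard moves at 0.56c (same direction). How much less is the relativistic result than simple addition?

Classical: u' + v = 0.56 + 0.64 = 1.2c
Relativistic: u = (0.56 + 0.64)/(1 + 0.3584) = 1.2/1.3584 = 0.8834c
Difference: 1.2 - 0.8834 = 0.3166c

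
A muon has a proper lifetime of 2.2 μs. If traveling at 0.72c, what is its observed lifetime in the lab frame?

Proper lifetime τ₀ = 2.2 μs
γ = 1/√(1 - 0.72²) = 1.441
τ = γτ₀ = 1.441 × 2.2 μs = 3.170 μs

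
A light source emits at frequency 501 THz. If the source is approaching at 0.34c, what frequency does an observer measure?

β = v/c = 0.34
(1+β)/(1-β) = 1.34/0.66 = 2.030
Doppler factor = √(2.030) = 1.425
f_obs = 501 × 1.425 = 713.9 THz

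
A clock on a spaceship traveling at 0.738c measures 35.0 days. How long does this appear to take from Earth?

Proper time Δt₀ = 35.0 days
γ = 1/√(1 - 0.738²) = 1.482
Δt = γΔt₀ = 1.482 × 35.0 = 51.87 days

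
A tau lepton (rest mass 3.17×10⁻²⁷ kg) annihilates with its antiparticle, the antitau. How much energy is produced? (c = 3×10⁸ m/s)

Both particles have the same rest mass, so total mass = 2m
E = 2m·c² = 2 × 3.17×10⁻²⁷ × (3×10⁸)²
= 2 × 3.17×10⁻²⁷ × 9×10¹⁶
= 5.706×10⁻¹⁰ J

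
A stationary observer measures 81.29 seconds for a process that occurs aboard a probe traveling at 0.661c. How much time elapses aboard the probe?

Dilated time Δt = 81.29 seconds
γ = 1/√(1 - 0.661²) = 1.3326
Δt₀ = Δt/γ = 81.29/1.3326 = 61.00 seconds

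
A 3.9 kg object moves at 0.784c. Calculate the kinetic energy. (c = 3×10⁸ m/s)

γ = 1/√(1 - 0.784²) = 1.6109
γ - 1 = 0.6109
KE = (γ-1)mc² = 0.6109 × 3.9 × (3×10⁸)² = 2.144×10¹⁷ J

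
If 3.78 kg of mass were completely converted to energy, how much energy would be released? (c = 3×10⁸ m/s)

Using E = mc²:
c² = (3×10⁸)² = 9×10¹⁶ m²/s²
E = 3.78 × 9×10¹⁶ = 3.402×10¹⁷ J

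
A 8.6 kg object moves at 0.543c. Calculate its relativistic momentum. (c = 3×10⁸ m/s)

γ = 1/√(1 - 0.543²) = 1.1909
v = 0.543 × 3×10⁸ = 1.629×10⁸ m/s
p = γmv = 1.1909 × 8.6 × 1.629×10⁸ = 1.668×10⁹ kg·m/s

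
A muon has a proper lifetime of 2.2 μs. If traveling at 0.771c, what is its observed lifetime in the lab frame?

Proper lifetime τ₀ = 2.2 μs
γ = 1/√(1 - 0.771²) = 1.5703
τ = γτ₀ = 1.5703 × 2.2 μs = 3.455 μs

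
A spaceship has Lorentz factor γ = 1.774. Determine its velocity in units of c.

From γ = 1/√(1 - v²/c²):
1/γ² = 1/1.774² = 0.3178
v²/c² = 1 - 0.3178 = 0.6822
v/c = √(0.6822) = 0.8260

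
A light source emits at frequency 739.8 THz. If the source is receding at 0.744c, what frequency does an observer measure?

β = v/c = 0.744
(1-β)/(1+β) = 0.256/1.744 = 0.1468
Doppler factor = √(0.1468) = 0.3831
f_obs = 739.8 × 0.3831 = 283.4 THz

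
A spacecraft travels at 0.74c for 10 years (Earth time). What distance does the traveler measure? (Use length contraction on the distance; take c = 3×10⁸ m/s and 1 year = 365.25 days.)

Earth distance: d = v × t = 0.74c × 10 yr = 7.0058×10¹⁶ m
γ = 1.4868
d' = d/γ = 7.0058×10¹⁶/1.4868 = 4.712×10¹⁶ m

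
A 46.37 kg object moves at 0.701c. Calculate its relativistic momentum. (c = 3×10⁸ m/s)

γ = 1/√(1 - 0.701²) = 1.402
v = 0.701 × 3×10⁸ = 2.103×10⁸ m/s
p = γmv = 1.402 × 46.37 × 2.103×10⁸ = 1.367×10¹⁰ kg·m/s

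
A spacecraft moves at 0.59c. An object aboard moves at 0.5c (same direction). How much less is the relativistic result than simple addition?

Classical: u' + v = 0.5 + 0.59 = 1.09c
Relativistic: u = (0.5 + 0.59)/(1 + 0.295) = 1.09/1.295 = 0.8417c
Difference: 1.09 - 0.8417 = 0.2483c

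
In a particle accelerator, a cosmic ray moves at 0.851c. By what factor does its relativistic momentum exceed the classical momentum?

p_rel = γmv, p_class = mv
Ratio = γ = 1/√(1 - 0.851²)
= 1/√(0.275799) = 1.904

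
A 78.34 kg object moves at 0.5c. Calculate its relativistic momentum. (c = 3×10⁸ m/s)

γ = 1/√(1 - 0.5²) = 1.155
v = 0.5 × 3×10⁸ = 1.500×10⁸ m/s
p = γmv = 1.155 × 78.34 × 1.500×10⁸ = 1.357×10¹⁰ kg·m/s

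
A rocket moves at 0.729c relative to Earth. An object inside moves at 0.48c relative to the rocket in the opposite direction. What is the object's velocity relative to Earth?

Object's velocity in rocket frame is u' = -0.48c
u = (u' + v)/(1 + u'v/c²) = (v - 0.48)/(1 - 0.48·v/c²)
Numerator: 0.729 - 0.48 = 0.249
Denominator: 1 - 0.34992 = 0.65008
u = 0.249/0.65008 = 0.3830c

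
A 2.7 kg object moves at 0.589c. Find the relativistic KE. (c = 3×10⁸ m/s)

γ = 1/√(1 - 0.589²) = 1.2374
γ - 1 = 0.2374
KE = (γ-1)mc² = 0.2374 × 2.7 × (3×10⁸)² = 5.769×10¹⁶ J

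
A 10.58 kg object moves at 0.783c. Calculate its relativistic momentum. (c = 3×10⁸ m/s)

γ = 1/√(1 - 0.783²) = 1.60766
v = 0.783 × 3×10⁸ = 2.349×10⁸ m/s
p = γmv = 1.60766 × 10.58 × 2.349×10⁸ = 3.995×10⁹ kg·m/s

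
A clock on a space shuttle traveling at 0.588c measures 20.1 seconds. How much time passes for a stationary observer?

Proper time Δt₀ = 20.1 seconds
γ = 1/√(1 - 0.588²) = 1.2363
Δt = γΔt₀ = 1.2363 × 20.1 = 24.85 seconds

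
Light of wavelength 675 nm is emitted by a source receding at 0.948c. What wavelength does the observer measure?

β = 0.948
Wavelength Doppler factor = √(1.948/0.052) = √(37.462) = 6.1206
λ_obs = 675 × 6.1206 = 4131 nm (redshift)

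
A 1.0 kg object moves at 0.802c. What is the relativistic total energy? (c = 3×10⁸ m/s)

γ = 1/√(1 - 0.802²) = 1.674
mc² = 1.0 × (3×10⁸)² = 9.000×10¹⁶ J
E = γmc² = 1.674 × 9.000×10¹⁶ = 1.507×10¹⁷ J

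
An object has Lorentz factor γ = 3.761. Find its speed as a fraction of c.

From γ = 1/√(1 - v²/c²):
1/γ² = 1/3.761² = 0.07070
v²/c² = 1 - 0.07070 = 0.9293
v/c = √(0.9293) = 0.9640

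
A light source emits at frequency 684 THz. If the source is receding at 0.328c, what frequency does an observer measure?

β = v/c = 0.328
(1-β)/(1+β) = 0.672/1.328 = 0.50602
Doppler factor = √(0.50602) = 0.7114
f_obs = 684 × 0.7114 = 486.6 THz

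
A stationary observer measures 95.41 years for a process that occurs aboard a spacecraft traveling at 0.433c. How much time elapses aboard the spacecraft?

Dilated time Δt = 95.41 years
γ = 1/√(1 - 0.433²) = 1.1094
Δt₀ = Δt/γ = 95.41/1.1094 = 86.00 years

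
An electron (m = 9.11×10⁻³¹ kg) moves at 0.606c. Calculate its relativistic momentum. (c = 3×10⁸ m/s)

γ = 1/√(1 - 0.606²) = 1.257
v = 0.606 × 3×10⁸ = 1.818×10⁸ m/s
p = γmv = 1.257 × 9.11×10⁻³¹ × 1.818×10⁸ = 2.082×10⁻²² kg·m/s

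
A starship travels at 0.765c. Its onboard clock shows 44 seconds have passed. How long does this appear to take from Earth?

Proper time Δt₀ = 44 seconds
γ = 1/√(1 - 0.765²) = 1.5527
Δt = γΔt₀ = 1.5527 × 44 = 68.32 seconds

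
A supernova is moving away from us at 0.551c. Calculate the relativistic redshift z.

β = 0.551
(1+β)/(1-β) = 1.551/0.449 = 3.4543
√(3.4543) = 1.8586
z = 1.8586 - 1 = 0.8586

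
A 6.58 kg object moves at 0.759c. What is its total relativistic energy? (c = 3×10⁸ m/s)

γ = 1/√(1 - 0.759²) = 1.536
mc² = 6.58 × (3×10⁸)² = 5.922×10¹⁷ J
E = γmc² = 1.536 × 5.922×10¹⁷ = 9.096×10¹⁷ J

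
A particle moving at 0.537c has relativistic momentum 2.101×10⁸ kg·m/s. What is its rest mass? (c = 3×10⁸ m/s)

γ = 1/√(1 - 0.537²) = 1.1854
v = 0.537 × 3×10⁸ = 1.611×10⁸ m/s
m = p/(γv) = 2.101×10⁸/(1.1854 × 1.611×10⁸) = 1.100 kg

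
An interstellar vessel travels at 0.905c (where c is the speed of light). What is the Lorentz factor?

v/c = 0.905, so (v/c)² = 0.819025
1 - (v/c)² = 0.180975
γ = 1/√(0.180975) = 2.351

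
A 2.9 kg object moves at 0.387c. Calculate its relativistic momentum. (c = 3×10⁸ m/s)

γ = 1/√(1 - 0.387²) = 1.0845
v = 0.387 × 3×10⁸ = 1.161×10⁸ m/s
p = γmv = 1.0845 × 2.9 × 1.161×10⁸ = 3.651×10⁸ kg·m/s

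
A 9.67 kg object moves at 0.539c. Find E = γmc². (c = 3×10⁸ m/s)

γ = 1/√(1 - 0.539²) = 1.187
mc² = 9.67 × (3×10⁸)² = 8.703×10¹⁷ J
E = γmc² = 1.187 × 8.703×10¹⁷ = 1.033×10¹⁸ J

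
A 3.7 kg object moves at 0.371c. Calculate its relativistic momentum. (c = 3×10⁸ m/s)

γ = 1/√(1 - 0.371²) = 1.077
v = 0.371 × 3×10⁸ = 1.113×10⁸ m/s
p = γmv = 1.077 × 3.7 × 1.113×10⁸ = 4.435×10⁸ kg·m/s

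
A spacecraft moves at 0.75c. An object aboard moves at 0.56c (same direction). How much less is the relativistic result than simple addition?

Classical: u' + v = 0.56 + 0.75 = 1.31c
Relativistic: u = (0.56 + 0.75)/(1 + 0.42) = 1.31/1.42 = 0.9225c
Difference: 1.31 - 0.9225 = 0.3875c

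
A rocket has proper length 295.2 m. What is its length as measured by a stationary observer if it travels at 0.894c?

Proper length L₀ = 295.2 m
γ = 1/√(1 - 0.894²) = 2.232
L = L₀/γ = 295.2/2.232 = 132.3 m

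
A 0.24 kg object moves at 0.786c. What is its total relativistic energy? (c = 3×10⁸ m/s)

γ = 1/√(1 - 0.786²) = 1.6175
mc² = 0.24 × (3×10⁸)² = 2.160×10¹⁶ J
E = γmc² = 1.6175 × 2.160×10¹⁶ = 3.494×10¹⁶ J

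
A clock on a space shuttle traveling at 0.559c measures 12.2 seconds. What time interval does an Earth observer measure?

Proper time Δt₀ = 12.2 seconds
γ = 1/√(1 - 0.559²) = 1.206
Δt = γΔt₀ = 1.206 × 12.2 = 14.71 seconds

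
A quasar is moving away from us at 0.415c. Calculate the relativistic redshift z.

β = 0.415
(1+β)/(1-β) = 1.415/0.585 = 2.419
√(2.419) = 1.5553
z = 1.5553 - 1 = 0.5553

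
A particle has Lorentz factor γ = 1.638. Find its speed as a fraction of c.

From γ = 1/√(1 - v²/c²):
1/γ² = 1/1.638² = 0.3727
v²/c² = 1 - 0.3727 = 0.6273
v/c = √(0.6273) = 0.7920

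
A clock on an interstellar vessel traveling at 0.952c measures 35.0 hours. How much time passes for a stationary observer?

Proper time Δt₀ = 35.0 hours
γ = 1/√(1 - 0.952²) = 3.267
Δt = γΔt₀ = 3.267 × 35.0 = 114.3 hours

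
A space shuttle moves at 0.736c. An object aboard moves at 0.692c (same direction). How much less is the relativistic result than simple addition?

Classical: u' + v = 0.692 + 0.736 = 1.428c
Relativistic: u = (0.692 + 0.736)/(1 + 0.509312) = 1.428/1.509312 = 0.9461c
Difference: 1.428 - 0.9461 = 0.4819c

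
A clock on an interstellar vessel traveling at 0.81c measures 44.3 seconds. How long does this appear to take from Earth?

Proper time Δt₀ = 44.3 seconds
γ = 1/√(1 - 0.81²) = 1.7052
Δt = γΔt₀ = 1.7052 × 44.3 = 75.54 seconds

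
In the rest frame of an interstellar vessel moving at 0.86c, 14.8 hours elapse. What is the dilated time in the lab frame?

Proper time Δt₀ = 14.8 hours
γ = 1/√(1 - 0.86²) = 1.9597
Δt = γΔt₀ = 1.9597 × 14.8 = 29.00 hours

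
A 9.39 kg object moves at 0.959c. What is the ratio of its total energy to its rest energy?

E = γmc², E₀ = mc²
E/E₀ = γ = 1/√(1 - 0.959²) = 3.529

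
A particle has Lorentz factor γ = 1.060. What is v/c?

From γ = 1/√(1 - v²/c²):
1/γ² = 1/1.060² = 0.8900
v²/c² = 1 - 0.8900 = 0.1100
v/c = √(0.1100) = 0.3317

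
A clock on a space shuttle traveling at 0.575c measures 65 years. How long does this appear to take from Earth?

Proper time Δt₀ = 65 years
γ = 1/√(1 - 0.575²) = 1.2223
Δt = γΔt₀ = 1.2223 × 65 = 79.45 years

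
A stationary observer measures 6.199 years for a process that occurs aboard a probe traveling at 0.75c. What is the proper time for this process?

Dilated time Δt = 6.199 years
γ = 1/√(1 - 0.75²) = 1.512
Δt₀ = Δt/γ = 6.199/1.512 = 4.100 years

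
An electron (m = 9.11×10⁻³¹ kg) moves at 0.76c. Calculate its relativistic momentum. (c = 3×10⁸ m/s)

γ = 1/√(1 - 0.76²) = 1.5386
v = 0.76 × 3×10⁸ = 2.280×10⁸ m/s
p = γmv = 1.5386 × 9.11×10⁻³¹ × 2.280×10⁸ = 3.196×10⁻²² kg·m/s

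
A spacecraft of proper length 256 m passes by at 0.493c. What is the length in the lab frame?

Proper length L₀ = 256 m
γ = 1/√(1 - 0.493²) = 1.1494
L = L₀/γ = 256/1.1494 = 222.7 m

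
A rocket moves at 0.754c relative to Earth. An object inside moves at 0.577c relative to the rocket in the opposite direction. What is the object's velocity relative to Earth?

Object's velocity in rocket frame is u' = -0.577c
u = (u' + v)/(1 + u'v/c²) = (v - 0.577)/(1 - 0.577·v/c²)
Numerator: 0.754 - 0.577 = 0.177
Denominator: 1 - 0.435058 = 0.564942
u = 0.177/0.564942 = 0.3133c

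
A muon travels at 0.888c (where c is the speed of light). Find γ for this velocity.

v/c = 0.888, so (v/c)² = 0.788544
1 - (v/c)² = 0.211456
γ = 1/√(0.211456) = 2.175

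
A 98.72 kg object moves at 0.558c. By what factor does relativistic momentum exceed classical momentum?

p_rel = γmv, p_class = mv
Ratio = γ = 1/√(1 - 0.558²) = 1.205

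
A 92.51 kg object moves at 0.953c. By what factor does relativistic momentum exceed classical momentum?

p_rel = γmv, p_class = mv
Ratio = γ = 1/√(1 - 0.953²) = 3.301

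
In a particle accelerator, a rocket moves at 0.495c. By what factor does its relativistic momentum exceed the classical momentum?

p_rel = γmv, p_class = mv
Ratio = γ = 1/√(1 - 0.495²)
= 1/√(0.754975) = 1.151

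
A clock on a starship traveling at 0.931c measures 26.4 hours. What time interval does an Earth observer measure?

Proper time Δt₀ = 26.4 hours
γ = 1/√(1 - 0.931²) = 2.73958
Δt = γΔt₀ = 2.73958 × 26.4 = 72.32 hours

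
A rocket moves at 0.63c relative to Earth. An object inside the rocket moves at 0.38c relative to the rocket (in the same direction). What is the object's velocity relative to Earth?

u = (u' + v)/(1 + u'v/c²)
Numerator: 0.38 + 0.63 = 1.01
Denominator: 1 + 0.2394 = 1.2394
u = 1.01/1.2394 = 0.8149c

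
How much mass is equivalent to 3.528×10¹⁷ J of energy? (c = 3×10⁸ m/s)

From E = mc², we get m = E/c²
c² = (3×10⁸)² = 9×10¹⁶ m²/s²
m = 3.528×10¹⁷ / 9×10¹⁶ = 3.920 kg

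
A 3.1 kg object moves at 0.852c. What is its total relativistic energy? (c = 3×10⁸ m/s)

γ = 1/√(1 - 0.852²) = 1.910
mc² = 3.1 × (3×10⁸)² = 2.790×10¹⁷ J
E = γmc² = 1.910 × 2.790×10¹⁷ = 5.329×10¹⁷ J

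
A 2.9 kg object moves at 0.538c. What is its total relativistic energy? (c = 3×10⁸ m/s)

γ = 1/√(1 - 0.538²) = 1.1863
mc² = 2.9 × (3×10⁸)² = 2.610×10¹⁷ J
E = γmc² = 1.1863 × 2.610×10¹⁷ = 3.096×10¹⁷ J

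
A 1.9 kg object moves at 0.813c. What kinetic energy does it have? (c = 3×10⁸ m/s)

γ = 1/√(1 - 0.813²) = 1.7174
γ - 1 = 0.7174
KE = (γ-1)mc² = 0.7174 × 1.9 × (3×10⁸)² = 1.227×10¹⁷ J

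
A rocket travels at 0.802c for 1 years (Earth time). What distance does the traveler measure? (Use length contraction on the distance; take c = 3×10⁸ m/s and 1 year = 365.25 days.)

Earth distance: d = v × t = 0.802c × 1 yr = 7.5928×10¹⁵ m
γ = 1.6741
d' = d/γ = 7.5928×10¹⁵/1.6741 = 4.535×10¹⁵ m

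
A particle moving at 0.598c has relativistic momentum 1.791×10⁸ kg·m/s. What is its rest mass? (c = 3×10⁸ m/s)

γ = 1/√(1 - 0.598²) = 1.24767
v = 0.598 × 3×10⁸ = 1.794×10⁸ m/s
m = p/(γv) = 1.791×10⁸/(1.24767 × 1.794×10⁸) = 0.8002 kg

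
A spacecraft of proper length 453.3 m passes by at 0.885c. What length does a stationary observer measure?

Proper length L₀ = 453.3 m
γ = 1/√(1 - 0.885²) = 2.1478
L = L₀/γ = 453.3/2.1478 = 211.1 m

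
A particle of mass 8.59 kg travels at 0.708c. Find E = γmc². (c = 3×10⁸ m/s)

γ = 1/√(1 - 0.708²) = 1.416
mc² = 8.59 × (3×10⁸)² = 7.731×10¹⁷ J
E = γmc² = 1.416 × 7.731×10¹⁷ = 1.095×10¹⁸ J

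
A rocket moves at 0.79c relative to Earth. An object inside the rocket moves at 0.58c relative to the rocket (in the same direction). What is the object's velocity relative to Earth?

u = (u' + v)/(1 + u'v/c²)
Numerator: 0.58 + 0.79 = 1.37
Denominator: 1 + 0.4582 = 1.4582
u = 1.37/1.4582 = 0.9395c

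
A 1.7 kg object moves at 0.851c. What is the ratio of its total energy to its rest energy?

E = γmc², E₀ = mc²
E/E₀ = γ = 1/√(1 - 0.851²) = 1.904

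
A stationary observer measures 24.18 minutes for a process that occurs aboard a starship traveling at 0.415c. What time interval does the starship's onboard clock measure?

Dilated time Δt = 24.18 minutes
γ = 1/√(1 - 0.415²) = 1.099
Δt₀ = Δt/γ = 24.18/1.099 = 22.00 minutes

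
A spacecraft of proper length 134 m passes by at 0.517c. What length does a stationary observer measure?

Proper length L₀ = 134 m
γ = 1/√(1 - 0.517²) = 1.168
L = L₀/γ = 134/1.168 = 114.7 m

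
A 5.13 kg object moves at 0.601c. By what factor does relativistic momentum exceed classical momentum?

p_rel = γmv, p_class = mv
Ratio = γ = 1/√(1 - 0.601²) = 1.251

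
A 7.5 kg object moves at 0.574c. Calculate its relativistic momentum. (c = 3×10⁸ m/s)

γ = 1/√(1 - 0.574²) = 1.221
v = 0.574 × 3×10⁸ = 1.722×10⁸ m/s
p = γmv = 1.221 × 7.5 × 1.722×10⁸ = 1.577×10⁹ kg·m/s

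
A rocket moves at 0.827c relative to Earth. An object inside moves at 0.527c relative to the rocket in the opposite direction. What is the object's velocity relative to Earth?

Object's velocity in rocket frame is u' = -0.527c
u = (u' + v)/(1 + u'v/c²) = (v - 0.527)/(1 - 0.527·v/c²)
Numerator: 0.827 - 0.527 = 0.3
Denominator: 1 - 0.435829 = 0.564171
u = 0.3/0.564171 = 0.5318c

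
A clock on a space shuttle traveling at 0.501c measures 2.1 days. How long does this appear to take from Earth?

Proper time Δt₀ = 2.1 days
γ = 1/√(1 - 0.501²) = 1.155
Δt = γΔt₀ = 1.155 × 2.1 = 2.426 days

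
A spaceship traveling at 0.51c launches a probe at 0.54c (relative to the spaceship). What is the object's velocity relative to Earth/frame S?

u = (u' + v)/(1 + u'v/c²)
Numerator: 0.54 + 0.51 = 1.05
Denominator: 1 + 0.2754 = 1.2754
u = 1.05/1.2754 = 0.8233c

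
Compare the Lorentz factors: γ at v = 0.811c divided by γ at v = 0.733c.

γ₁ = 1/√(1 - 0.811²) = 1.709
γ₂ = 1/√(1 - 0.733²) = 1.470
γ₁/γ₂ = 1.709/1.470 = 1.163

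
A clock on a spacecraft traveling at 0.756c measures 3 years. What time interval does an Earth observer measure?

Proper time Δt₀ = 3 years
γ = 1/√(1 - 0.756²) = 1.5277
Δt = γΔt₀ = 1.5277 × 3 = 4.583 years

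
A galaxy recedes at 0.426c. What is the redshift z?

β = 0.426
(1+β)/(1-β) = 1.426/0.574 = 2.4843
√(2.4843) = 1.5762
z = 1.5762 - 1 = 0.5762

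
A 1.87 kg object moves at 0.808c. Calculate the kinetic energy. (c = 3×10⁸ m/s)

γ = 1/√(1 - 0.808²) = 1.6973
γ - 1 = 0.6973
KE = (γ-1)mc² = 0.6973 × 1.87 × (3×10⁸)² = 1.174×10¹⁷ J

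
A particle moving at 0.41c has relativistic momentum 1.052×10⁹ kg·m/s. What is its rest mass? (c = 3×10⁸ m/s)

γ = 1/√(1 - 0.41²) = 1.0964
v = 0.41 × 3×10⁸ = 1.230×10⁸ m/s
m = p/(γv) = 1.052×10⁹/(1.0964 × 1.230×10⁸) = 7.801 kg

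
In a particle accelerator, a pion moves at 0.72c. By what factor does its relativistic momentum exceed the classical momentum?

p_rel = γmv, p_class = mv
Ratio = γ = 1/√(1 - 0.72²)
= 1/√(0.4816) = 1.441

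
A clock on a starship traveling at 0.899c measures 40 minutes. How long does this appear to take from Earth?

Proper time Δt₀ = 40 minutes
γ = 1/√(1 - 0.899²) = 2.28337
Δt = γΔt₀ = 2.28337 × 40 = 91.33 minutes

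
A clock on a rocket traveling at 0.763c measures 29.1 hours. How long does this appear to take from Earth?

Proper time Δt₀ = 29.1 hours
γ = 1/√(1 - 0.763²) = 1.547
Δt = γΔt₀ = 1.547 × 29.1 = 45.02 hours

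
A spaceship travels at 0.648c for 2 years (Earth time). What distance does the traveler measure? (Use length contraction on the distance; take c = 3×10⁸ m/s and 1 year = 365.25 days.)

Earth distance: d = v × t = 0.648c × 2 yr = 1.227×10¹⁶ m
γ = 1.313
d' = d/γ = 1.227×10¹⁶/1.313 = 9.345×10¹⁵ m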